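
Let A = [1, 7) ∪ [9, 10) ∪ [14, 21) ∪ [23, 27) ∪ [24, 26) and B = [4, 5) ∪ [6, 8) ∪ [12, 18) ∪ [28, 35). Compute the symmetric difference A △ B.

[1, 4) ∪ [5, 6) ∪ [7, 8) ∪ [9, 10) ∪ [12, 14) ∪ [18, 21) ∪ [23, 27) ∪ [28, 35)

A, merged: [1, 7), [9, 10), [14, 21), [23, 27).
Only in the first: [1, 4), [5, 6), [9, 10), [18, 21), [23, 27).
Only in the second: [7, 8), [12, 14), [28, 35).
Together these are the periods covered by exactly one.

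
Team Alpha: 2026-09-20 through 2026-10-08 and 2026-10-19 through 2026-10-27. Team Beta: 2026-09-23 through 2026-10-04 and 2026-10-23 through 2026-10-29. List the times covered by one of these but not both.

A \ B = 2026-09-20 through 2026-09-22, 2026-10-05 through 2026-10-08, 2026-10-19 through 2026-10-22.
B \ A = 2026-10-28 through 2026-10-29.
Union of the two gives the symmetric difference.

2026-09-20 through 2026-09-22, 2026-10-05 through 2026-10-08, 2026-10-19 through 2026-10-22, 2026-10-28 through 2026-10-29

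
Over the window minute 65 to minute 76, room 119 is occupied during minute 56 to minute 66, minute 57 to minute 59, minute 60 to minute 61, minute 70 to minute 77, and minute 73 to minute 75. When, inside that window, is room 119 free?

minute 66 to minute 70

Covered (merged): minute 56 to minute 66, minute 70 to minute 77.
Complement within minute 65 to minute 76: minute 66 to minute 70.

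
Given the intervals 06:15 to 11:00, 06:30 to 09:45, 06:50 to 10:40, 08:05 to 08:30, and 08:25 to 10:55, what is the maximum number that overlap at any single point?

5

Sweep endpoints in order; track running count of active intervals.
Peak of 5 reached at 08:25.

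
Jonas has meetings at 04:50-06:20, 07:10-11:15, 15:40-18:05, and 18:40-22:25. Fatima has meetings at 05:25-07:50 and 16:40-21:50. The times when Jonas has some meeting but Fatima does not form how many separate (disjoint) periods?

A \ B = 04:50–05:25, 07:50–11:15, 15:40–16:40, 21:50–22:25.
That is 4 disjoint pieces.

4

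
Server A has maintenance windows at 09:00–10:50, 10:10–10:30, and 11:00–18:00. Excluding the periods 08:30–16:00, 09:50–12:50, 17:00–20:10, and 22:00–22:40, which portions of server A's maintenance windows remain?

16:00–17:00

A, merged: 09:00–10:50, 11:00–18:00.
B, merged: 08:30–16:00, 17:00–20:10, 22:00–22:40.
09:00–10:50: entirely removed.
11:00–18:00 \ B = 16:00–17:00.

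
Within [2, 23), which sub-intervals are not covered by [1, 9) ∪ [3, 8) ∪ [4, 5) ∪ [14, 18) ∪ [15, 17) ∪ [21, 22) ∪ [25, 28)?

[9, 14) ∪ [18, 21) ∪ [22, 23)

After merging, the occupied span is [1, 9), [14, 18), [21, 22), [25, 28).
Complement within [2, 23): [9, 14), [18, 21), [22, 23).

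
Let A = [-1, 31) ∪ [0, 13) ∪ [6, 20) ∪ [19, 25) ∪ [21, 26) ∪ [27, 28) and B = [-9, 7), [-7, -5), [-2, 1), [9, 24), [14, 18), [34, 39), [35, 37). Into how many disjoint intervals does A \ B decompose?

2

First set merges to [-1, 31).
Second set merges to [-9, 7), [9, 24), [34, 39).
A \ B = [7, 9), [24, 31).
That is 2 disjoint pieces.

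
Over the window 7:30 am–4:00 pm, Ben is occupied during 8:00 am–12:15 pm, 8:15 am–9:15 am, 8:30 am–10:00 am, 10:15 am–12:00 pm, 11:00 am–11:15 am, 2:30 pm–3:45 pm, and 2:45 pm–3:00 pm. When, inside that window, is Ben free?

7:30 am–8:00 am, 12:15 pm–2:30 pm, 3:45 pm–4:00 pm

Covered (merged): 8:00 am–12:15 pm, 2:30 pm–3:45 pm.
Gaps within 7:30 am–4:00 pm: 7:30 am–8:00 am, 12:15 pm–2:30 pm, 3:45 pm–4:00 pm.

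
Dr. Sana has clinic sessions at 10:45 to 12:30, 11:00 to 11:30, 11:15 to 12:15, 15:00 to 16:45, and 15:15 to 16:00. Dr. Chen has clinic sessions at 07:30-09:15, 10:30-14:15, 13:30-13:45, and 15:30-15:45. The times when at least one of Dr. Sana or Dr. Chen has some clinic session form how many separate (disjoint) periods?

3

A, merged: 10:45-12:30, 15:00-16:45.
B, merged: 07:30-09:15, 10:30-14:15, 15:30-15:45.
A ∪ B = 07:30-09:15, 10:30-14:15, 15:00-16:45.
That is 3 disjoint pieces.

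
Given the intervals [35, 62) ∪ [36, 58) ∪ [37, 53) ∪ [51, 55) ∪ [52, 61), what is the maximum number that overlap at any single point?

Sweep endpoints in order; track running count of active intervals.
Peak of 5 reached at 52.

5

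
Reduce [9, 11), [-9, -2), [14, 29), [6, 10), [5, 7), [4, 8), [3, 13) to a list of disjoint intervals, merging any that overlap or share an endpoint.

[-9, -2) ∪ [3, 13) ∪ [14, 29)

Sort by start: [-9, -2), [3, 13), [4, 8), [5, 7), [6, 10), [9, 11), [14, 29).
[3, 13) is disjoint → start new block.
[4, 8) overlaps/touches [3, 13) → extend to [3, 13).
[5, 7) overlaps/touches [3, 13) → extend to [3, 13).
[6, 10) overlaps/touches [3, 13) → extend to [3, 13).
[9, 11) overlaps/touches [3, 13) → extend to [3, 13).
[14, 29) is disjoint → start new block.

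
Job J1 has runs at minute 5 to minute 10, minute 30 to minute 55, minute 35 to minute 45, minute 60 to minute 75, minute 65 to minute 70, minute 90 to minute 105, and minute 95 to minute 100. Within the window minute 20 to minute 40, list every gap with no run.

The merged coverage is minute 5 to minute 10, minute 30 to minute 55, minute 60 to minute 75, minute 90 to minute 105.
Gaps within minute 20 to minute 40: minute 20 to minute 30.

minute 20 to minute 30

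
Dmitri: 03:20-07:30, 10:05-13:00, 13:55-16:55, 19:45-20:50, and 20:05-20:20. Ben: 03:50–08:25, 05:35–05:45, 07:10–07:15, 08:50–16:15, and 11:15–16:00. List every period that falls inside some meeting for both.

A, merged: 03:20–07:30, 10:05–13:00, 13:55–16:55, 19:45–20:50.
B, merged: 03:50–08:25, 08:50–16:15.
03:20–07:30 overlaps B on 03:50–07:30.
10:05–13:00 overlaps B on 10:05–13:00.
13:55–16:55 overlaps B on 13:55–16:15.
19:45–20:50 falls entirely outside B.

03:50–07:30, 10:05–13:00, 13:55–16:15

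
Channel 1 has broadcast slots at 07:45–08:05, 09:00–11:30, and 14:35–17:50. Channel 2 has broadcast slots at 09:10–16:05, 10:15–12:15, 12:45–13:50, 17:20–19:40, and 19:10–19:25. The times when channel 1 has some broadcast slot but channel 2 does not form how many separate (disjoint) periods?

3

Second set merges to 09:10–16:05, 17:20–19:40.
A \ B = 07:45–08:05, 09:00–09:10, 16:05–17:20.
That is 3 disjoint pieces.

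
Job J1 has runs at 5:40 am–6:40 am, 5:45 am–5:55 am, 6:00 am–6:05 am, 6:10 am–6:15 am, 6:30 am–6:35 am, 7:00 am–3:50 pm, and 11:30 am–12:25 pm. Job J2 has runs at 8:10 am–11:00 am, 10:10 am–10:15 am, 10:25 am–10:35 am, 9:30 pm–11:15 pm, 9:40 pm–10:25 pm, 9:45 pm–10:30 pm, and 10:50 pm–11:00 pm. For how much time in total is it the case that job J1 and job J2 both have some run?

A, merged: 5:40 am–6:40 am, 7:00 am–3:50 pm.
B, merged: 8:10 am–11:00 am, 9:30 pm–11:15 pm.
A ∩ B = 8:10 am–11:00 am.
Total: 2 h 50 min.

2 h 50 min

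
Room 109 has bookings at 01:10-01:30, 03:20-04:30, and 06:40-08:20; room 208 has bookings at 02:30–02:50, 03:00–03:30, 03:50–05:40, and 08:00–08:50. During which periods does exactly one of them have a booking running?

A \ B = 01:10–01:30, 03:30–03:50, 06:40–08:00.
B \ A = 02:30–02:50, 03:00–03:20, 04:30–05:40, 08:20–08:50.
Union of the two gives the symmetric difference.

01:10–01:30, 02:30–02:50, 03:00–03:20, 03:30–03:50, 04:30–05:40, 06:40–08:00, 08:20–08:50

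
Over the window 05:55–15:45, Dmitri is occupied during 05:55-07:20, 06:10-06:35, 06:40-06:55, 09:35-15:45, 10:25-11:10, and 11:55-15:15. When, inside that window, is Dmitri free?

Covered (merged): 05:55–07:20, 09:35–15:45.
Uncovered inside 05:55–15:45: 07:20–09:35.

07:20–09:35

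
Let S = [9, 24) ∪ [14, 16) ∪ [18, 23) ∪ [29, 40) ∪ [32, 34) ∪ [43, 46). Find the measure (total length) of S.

29

Merged: [9, 24), [29, 40), [43, 46).
Lengths: 15 + 11 + 3 = 29.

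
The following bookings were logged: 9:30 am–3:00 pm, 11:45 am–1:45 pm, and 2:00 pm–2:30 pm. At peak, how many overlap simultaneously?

Sweep endpoints in order; track running count of active intervals.
Peak of 2 reached at 11:45 am.

2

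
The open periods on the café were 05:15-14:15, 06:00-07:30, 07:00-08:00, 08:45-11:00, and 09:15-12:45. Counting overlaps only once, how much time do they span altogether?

Merged: 05:15–14:15.
Length: 9 h.

9 h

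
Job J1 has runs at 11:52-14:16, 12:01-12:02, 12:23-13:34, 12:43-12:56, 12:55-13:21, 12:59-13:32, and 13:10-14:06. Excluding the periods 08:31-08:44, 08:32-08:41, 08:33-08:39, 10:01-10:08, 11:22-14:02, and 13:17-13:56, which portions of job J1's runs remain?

14:02–14:16

First set merges to 11:52–14:16.
Second set merges to 08:31–08:44, 10:01–10:08, 11:22–14:02.
11:52–14:16 \ B = 14:02–14:16.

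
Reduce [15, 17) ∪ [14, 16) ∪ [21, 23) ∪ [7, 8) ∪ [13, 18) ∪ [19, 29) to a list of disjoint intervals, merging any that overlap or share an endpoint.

[7, 8) ∪ [13, 18) ∪ [19, 29)

Sort by start: [7, 8), [13, 18), [14, 16), [15, 17), [19, 29), [21, 23).
[13, 18) is disjoint → start new block.
[14, 16) overlaps/touches [13, 18) → extend to [13, 18).
[15, 17) overlaps/touches [13, 18) → extend to [13, 18).
[19, 29) is disjoint → start new block.
[21, 23) overlaps/touches [19, 29) → extend to [19, 29).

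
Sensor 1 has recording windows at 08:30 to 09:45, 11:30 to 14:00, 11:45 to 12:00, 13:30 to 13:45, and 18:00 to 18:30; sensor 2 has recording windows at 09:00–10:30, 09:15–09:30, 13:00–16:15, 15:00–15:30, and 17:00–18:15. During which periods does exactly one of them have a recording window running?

A, merged: 08:30–09:45, 11:30–14:00, 18:00–18:30.
B, merged: 09:00–10:30, 13:00–16:15, 17:00–18:15.
A \ B = 08:30–09:00, 11:30–13:00, 18:15–18:30.
B \ A = 09:45–10:30, 14:00–16:15, 17:00–18:00.
Union of the two gives the symmetric difference.

08:30–09:00, 09:45–10:30, 11:30–13:00, 14:00–16:15, 17:00–18:00, 18:15–18:30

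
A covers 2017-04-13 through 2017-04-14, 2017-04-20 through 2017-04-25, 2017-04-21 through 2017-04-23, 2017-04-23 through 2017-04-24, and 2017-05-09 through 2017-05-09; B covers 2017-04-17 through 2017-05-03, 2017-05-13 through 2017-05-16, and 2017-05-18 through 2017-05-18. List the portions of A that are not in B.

2017-04-13 through 2017-04-14, 2017-05-09 through 2017-05-09

A, merged: 2017-04-13 through 2017-04-14, 2017-04-20 through 2017-04-25, 2017-05-09 through 2017-05-09.
2017-04-13 through 2017-04-14 is untouched.
2017-04-20 through 2017-04-25 lies entirely inside B → drops out.
2017-05-09 through 2017-05-09 is untouched.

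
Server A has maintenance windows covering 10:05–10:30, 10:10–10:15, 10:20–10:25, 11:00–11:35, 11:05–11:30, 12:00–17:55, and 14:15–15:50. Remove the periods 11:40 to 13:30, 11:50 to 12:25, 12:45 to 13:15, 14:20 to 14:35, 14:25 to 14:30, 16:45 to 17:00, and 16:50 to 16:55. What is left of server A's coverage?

First set merges to 10:05–10:30, 11:00–11:35, 12:00–17:55.
Second set merges to 11:40–13:30, 14:20–14:35, 16:45–17:00.
10:05–10:30: no B overlap → unchanged.
11:00–11:35: no B overlap → unchanged.
12:00–17:55 minus B → 13:30–14:20, 14:35–16:45, 17:00–17:55.

10:05–10:30, 11:00–11:35, 13:30–14:20, 14:35–16:45, 17:00–17:55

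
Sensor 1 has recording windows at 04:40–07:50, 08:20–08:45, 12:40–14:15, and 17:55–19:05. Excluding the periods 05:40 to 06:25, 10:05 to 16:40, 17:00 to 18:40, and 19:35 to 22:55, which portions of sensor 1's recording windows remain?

04:40-07:50 with B removed leaves 04:40-05:40, 06:25-07:50.
08:20-08:45 is untouched.
12:40-14:15 lies entirely inside B → drops out.
17:55-19:05 with B removed leaves 18:40-19:05.

04:40-05:40, 06:25-07:50, 08:20-08:45, 18:40-19:05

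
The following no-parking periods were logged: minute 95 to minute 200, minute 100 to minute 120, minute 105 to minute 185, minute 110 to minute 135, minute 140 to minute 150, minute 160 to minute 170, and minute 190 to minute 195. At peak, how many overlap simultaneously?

Walk the sorted start/end points keeping a running depth.
The depth first hits 4 at minute 110.

4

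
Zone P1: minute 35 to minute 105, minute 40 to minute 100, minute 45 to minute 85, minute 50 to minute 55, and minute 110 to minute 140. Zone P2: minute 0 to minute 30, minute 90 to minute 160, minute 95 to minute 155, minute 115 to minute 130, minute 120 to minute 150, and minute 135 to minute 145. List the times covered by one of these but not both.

minute 0 to minute 30, minute 35 to minute 90, minute 105 to minute 110, minute 140 to minute 160

A, merged: minute 35 to minute 105, minute 110 to minute 140.
B, merged: minute 0 to minute 30, minute 90 to minute 160.
A \ B = minute 35 to minute 90.
B \ A = minute 0 to minute 30, minute 105 to minute 110, minute 140 to minute 160.
Union of the two gives the symmetric difference.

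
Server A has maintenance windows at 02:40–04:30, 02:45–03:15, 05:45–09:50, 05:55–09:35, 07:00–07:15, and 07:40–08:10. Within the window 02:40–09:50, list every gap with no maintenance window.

04:30–05:45

The merged coverage is 02:40–04:30, 05:45–09:50.
Uncovered inside 02:40–09:50: 04:30–05:45.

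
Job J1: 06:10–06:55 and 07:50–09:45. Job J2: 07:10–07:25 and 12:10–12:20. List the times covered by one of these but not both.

A but not B: 06:10–06:55, 07:50–09:45.
B but not A: 07:10–07:25, 12:10–12:20.
Combining gives A △ B.

06:10–06:55, 07:10–07:25, 07:50–09:45, 12:10–12:20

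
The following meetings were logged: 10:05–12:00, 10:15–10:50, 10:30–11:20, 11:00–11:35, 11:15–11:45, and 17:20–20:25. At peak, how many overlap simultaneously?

Sweep endpoints in order; track running count of active intervals.
Peak of 4 reached at 11:15.

4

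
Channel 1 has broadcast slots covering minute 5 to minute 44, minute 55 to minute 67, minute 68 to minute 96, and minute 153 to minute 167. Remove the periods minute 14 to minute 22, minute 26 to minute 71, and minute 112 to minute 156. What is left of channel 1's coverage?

minute 5 to minute 14, minute 22 to minute 26, minute 71 to minute 96, minute 156 to minute 167

minute 5 to minute 44 minus B → minute 5 to minute 14, minute 22 to minute 26.
minute 55 to minute 67: fully covered by B → removed.
minute 68 to minute 96 minus B → minute 71 to minute 96.
minute 153 to minute 167 minus B → minute 156 to minute 167.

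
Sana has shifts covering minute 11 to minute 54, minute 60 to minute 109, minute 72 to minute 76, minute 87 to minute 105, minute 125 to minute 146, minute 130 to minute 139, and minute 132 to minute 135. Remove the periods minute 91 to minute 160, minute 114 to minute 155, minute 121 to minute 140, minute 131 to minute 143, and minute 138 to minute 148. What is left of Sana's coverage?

First set merges to minute 11 to minute 54, minute 60 to minute 109, minute 125 to minute 146.
Second set merges to minute 91 to minute 160.
minute 11 to minute 54 is untouched.
minute 60 to minute 109 with B removed leaves minute 60 to minute 91.
minute 125 to minute 146 lies entirely inside B → drops out.

minute 11 to minute 54, minute 60 to minute 91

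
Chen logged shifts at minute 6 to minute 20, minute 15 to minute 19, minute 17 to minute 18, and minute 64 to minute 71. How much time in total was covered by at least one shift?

21 minutes

Merged: minute 6 to minute 20, minute 64 to minute 71.
Lengths: 14 minutes + 7 minutes = 21 minutes.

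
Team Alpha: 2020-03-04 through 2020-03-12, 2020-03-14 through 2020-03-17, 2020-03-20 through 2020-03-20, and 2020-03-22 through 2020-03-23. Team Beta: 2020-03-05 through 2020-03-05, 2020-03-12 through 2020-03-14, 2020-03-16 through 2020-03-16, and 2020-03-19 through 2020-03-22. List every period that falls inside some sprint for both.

2020-03-05 through 2020-03-05, 2020-03-12 through 2020-03-12, 2020-03-14 through 2020-03-14, 2020-03-16 through 2020-03-16, 2020-03-20 through 2020-03-20, 2020-03-22 through 2020-03-22

2020-03-04 through 2020-03-12 overlaps B on 2020-03-05 through 2020-03-05, 2020-03-12 through 2020-03-12.
2020-03-14 through 2020-03-17 overlaps B on 2020-03-14 through 2020-03-14, 2020-03-16 through 2020-03-16.
2020-03-20 through 2020-03-20 overlaps B on 2020-03-20 through 2020-03-20.
2020-03-22 through 2020-03-23 overlaps B on 2020-03-22 through 2020-03-22.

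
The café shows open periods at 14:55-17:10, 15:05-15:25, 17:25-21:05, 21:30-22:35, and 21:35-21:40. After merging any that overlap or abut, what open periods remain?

15:05–15:25 overlaps/touches 14:55–17:10 → extend to 14:55–17:10.
17:25–21:05 is disjoint → start new block.
21:30–22:35 is disjoint → start new block.
21:35–21:40 overlaps/touches 21:30–22:35 → extend to 21:30–22:35.

14:55–17:10, 17:25–21:05, 21:30–22:35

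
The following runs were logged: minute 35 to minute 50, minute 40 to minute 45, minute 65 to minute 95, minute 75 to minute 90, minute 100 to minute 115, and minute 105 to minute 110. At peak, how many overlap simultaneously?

2

Sweep endpoints in order; track running count of active intervals.
Peak of 2 reached at minute 40.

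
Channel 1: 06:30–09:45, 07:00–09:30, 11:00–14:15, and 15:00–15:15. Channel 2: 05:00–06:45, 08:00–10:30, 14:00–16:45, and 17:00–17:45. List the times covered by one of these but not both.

Merge the first list: 06:30–09:45, 11:00–14:15, 15:00–15:15.
A but not B: 06:45–08:00, 11:00–14:00.
B but not A: 05:00–06:30, 09:45–10:30, 14:15–15:00, 15:15–16:45, 17:00–17:45.
Combining gives A △ B.

05:00–06:30, 06:45–08:00, 09:45–10:30, 11:00–14:00, 14:15–15:00, 15:15–16:45, 17:00–17:45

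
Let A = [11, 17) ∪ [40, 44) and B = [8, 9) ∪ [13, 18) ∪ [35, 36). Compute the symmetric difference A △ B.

Only in the first: [11, 13), [40, 44).
Only in the second: [8, 9), [17, 18), [35, 36).
Together these are the periods covered by exactly one.

[8, 9) ∪ [11, 13) ∪ [17, 18) ∪ [35, 36) ∪ [40, 44)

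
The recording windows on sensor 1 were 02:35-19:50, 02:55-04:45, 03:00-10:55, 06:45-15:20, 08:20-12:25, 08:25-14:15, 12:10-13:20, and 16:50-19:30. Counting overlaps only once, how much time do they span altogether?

Merged: 02:35–19:50.
Length: 17 h 15 min.

17 h 15 min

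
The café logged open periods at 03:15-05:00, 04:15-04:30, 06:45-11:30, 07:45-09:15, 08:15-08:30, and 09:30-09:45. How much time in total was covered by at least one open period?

6 h 30 min

Merged: 03:15–05:00, 06:45–11:30.
Lengths: 1 h 45 min + 4 h 45 min = 6 h 30 min.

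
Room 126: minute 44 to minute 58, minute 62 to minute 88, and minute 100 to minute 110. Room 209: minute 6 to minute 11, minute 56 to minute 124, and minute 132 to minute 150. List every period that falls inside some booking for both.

minute 56 to minute 58, minute 62 to minute 88, minute 100 to minute 110

minute 44 to minute 58 ∩ B → minute 56 to minute 58.
minute 62 to minute 88 ∩ B → minute 62 to minute 88.
minute 100 to minute 110 ∩ B → minute 100 to minute 110.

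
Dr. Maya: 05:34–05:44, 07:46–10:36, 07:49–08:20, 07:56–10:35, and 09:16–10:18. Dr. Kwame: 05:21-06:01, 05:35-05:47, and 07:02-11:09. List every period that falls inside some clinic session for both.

First set merges to 05:34–05:44, 07:46–10:36.
Second set merges to 05:21–06:01, 07:02–11:09.
05:34–05:44 overlaps B on 05:34–05:44.
07:46–10:36 overlaps B on 07:46–10:36.

05:34–05:44, 07:46–10:36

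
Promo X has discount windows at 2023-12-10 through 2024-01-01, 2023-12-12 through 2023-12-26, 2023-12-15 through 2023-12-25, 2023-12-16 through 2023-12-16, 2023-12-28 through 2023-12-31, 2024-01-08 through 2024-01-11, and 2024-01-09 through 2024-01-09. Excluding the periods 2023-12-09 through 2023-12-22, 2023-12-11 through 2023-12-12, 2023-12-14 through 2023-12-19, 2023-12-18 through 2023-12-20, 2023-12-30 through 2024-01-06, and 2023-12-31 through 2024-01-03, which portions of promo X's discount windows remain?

Merge the first list: 2023-12-10 through 2024-01-01, 2024-01-08 through 2024-01-11.
Merge the second list: 2023-12-09 through 2023-12-22, 2023-12-30 through 2024-01-06.
2023-12-10 through 2024-01-01 \ B = 2023-12-23 through 2023-12-29.
2024-01-08 through 2024-01-11: nothing removed.

2023-12-23 through 2023-12-29, 2024-01-08 through 2024-01-11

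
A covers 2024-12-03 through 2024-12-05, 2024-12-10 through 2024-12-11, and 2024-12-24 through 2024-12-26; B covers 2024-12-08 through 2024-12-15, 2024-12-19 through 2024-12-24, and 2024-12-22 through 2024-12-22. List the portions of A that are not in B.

2024-12-03 through 2024-12-05, 2024-12-25 through 2024-12-26

Merge the second list: 2024-12-08 through 2024-12-15, 2024-12-19 through 2024-12-24.
2024-12-03 through 2024-12-05: nothing removed.
2024-12-10 through 2024-12-11: entirely removed.
2024-12-24 through 2024-12-26 \ B = 2024-12-25 through 2024-12-26.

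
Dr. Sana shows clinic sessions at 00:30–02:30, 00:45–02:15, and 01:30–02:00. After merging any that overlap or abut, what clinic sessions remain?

00:30-02:30

00:45-02:15 overlaps/touches 00:30-02:30 → extend to 00:30-02:30.
01:30-02:00 overlaps/touches 00:30-02:30 → extend to 00:30-02:30.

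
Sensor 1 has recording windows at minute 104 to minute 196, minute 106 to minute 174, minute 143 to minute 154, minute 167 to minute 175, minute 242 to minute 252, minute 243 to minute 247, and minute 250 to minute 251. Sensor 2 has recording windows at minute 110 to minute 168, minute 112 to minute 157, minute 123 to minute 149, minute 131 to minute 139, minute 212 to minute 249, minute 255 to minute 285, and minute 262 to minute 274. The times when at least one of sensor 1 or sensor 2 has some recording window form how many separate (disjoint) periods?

3

Merge the first list: minute 104 to minute 196, minute 242 to minute 252.
Merge the second list: minute 110 to minute 168, minute 212 to minute 249, minute 255 to minute 285.
A ∪ B = minute 104 to minute 196, minute 212 to minute 252, minute 255 to minute 285.
That is 3 disjoint pieces.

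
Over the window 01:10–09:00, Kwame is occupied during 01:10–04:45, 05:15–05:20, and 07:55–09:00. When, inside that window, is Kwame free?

The merged coverage is 01:10-04:45, 05:15-05:20, 07:55-09:00.
Complement within 01:10-09:00: 04:45-05:15, 05:20-07:55.

04:45-05:15, 05:20-07:55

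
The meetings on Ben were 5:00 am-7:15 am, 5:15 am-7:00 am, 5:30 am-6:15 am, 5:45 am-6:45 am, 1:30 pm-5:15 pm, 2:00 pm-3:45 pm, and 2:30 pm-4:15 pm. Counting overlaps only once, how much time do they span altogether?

6 h

Merged: 5:00 am–7:15 am, 1:30 pm–5:15 pm.
Lengths: 2 h 15 min + 3 h 45 min = 6 h.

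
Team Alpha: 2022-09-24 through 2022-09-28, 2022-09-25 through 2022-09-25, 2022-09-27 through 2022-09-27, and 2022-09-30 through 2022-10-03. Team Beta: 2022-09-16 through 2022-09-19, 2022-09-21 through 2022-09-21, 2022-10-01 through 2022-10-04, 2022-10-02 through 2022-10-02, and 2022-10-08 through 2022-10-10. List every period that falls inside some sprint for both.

Merge the first list: 2022-09-24 through 2022-09-28, 2022-09-30 through 2022-10-03.
Merge the second list: 2022-09-16 through 2022-09-19, 2022-09-21 through 2022-09-21, 2022-10-01 through 2022-10-04, 2022-10-08 through 2022-10-10.
2022-09-24 through 2022-09-28: no overlap with the second set.
2022-09-30 through 2022-10-03 meets the second set on 2022-10-01 through 2022-10-03.

2022-10-01 through 2022-10-03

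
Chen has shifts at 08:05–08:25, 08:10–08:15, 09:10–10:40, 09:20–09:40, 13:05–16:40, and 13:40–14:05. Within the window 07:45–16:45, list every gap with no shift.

07:45–08:05, 08:25–09:10, 10:40–13:05, 16:40–16:45

The merged coverage is 08:05–08:25, 09:10–10:40, 13:05–16:40.
Uncovered inside 07:45–16:45: 07:45–08:05, 08:25–09:10, 10:40–13:05, 16:40–16:45.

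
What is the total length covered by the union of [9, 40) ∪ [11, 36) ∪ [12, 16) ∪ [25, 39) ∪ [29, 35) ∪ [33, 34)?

31

Merged: [9, 40).
Length: 31.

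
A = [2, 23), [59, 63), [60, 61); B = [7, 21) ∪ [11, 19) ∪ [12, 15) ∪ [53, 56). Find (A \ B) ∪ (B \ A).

First set merges to [2, 23), [59, 63).
Second set merges to [7, 21), [53, 56).
A \ B = [2, 7), [21, 23), [59, 63).
B \ A = [53, 56).
Union of the two gives the symmetric difference.

[2, 7) ∪ [21, 23) ∪ [53, 56) ∪ [59, 63)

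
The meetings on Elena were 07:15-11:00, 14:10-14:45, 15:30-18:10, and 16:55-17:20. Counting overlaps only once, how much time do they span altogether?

7 h

Merged: 07:15-11:00, 14:10-14:45, 15:30-18:10.
Lengths: 3 h 45 min + 35 min + 2 h 40 min = 7 h.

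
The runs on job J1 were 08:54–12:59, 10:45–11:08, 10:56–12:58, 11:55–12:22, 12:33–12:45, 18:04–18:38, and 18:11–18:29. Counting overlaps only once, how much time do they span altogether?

4 h 39 min

Merged: 08:54-12:59, 18:04-18:38.
Lengths: 4 h 5 min + 34 min = 4 h 39 min.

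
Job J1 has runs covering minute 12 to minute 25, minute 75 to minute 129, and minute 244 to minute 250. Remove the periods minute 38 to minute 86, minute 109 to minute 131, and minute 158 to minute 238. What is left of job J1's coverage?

minute 12 to minute 25 is untouched.
minute 75 to minute 129 with B removed leaves minute 86 to minute 109.
minute 244 to minute 250 is untouched.

minute 12 to minute 25, minute 86 to minute 109, minute 244 to minute 250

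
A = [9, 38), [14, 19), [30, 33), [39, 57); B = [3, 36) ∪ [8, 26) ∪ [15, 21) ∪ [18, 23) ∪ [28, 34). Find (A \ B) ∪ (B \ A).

[3, 9) ∪ [36, 38) ∪ [39, 57)

First set merges to [9, 38), [39, 57).
Second set merges to [3, 36).
A but not B: [36, 38), [39, 57).
B but not A: [3, 9).
Combining gives A △ B.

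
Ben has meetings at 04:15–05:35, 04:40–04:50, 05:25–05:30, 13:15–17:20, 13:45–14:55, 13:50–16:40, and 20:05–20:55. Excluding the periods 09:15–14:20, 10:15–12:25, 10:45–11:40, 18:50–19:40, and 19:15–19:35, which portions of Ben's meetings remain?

First set merges to 04:15–05:35, 13:15–17:20, 20:05–20:55.
Second set merges to 09:15–14:20, 18:50–19:40.
04:15–05:35: nothing removed.
13:15–17:20 \ B = 14:20–17:20.
20:05–20:55: nothing removed.

04:15–05:35, 14:20–17:20, 20:05–20:55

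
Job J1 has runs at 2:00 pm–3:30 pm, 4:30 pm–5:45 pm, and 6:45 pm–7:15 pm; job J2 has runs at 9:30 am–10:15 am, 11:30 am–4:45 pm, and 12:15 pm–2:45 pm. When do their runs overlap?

2:00 pm–3:30 pm, 4:30 pm–4:45 pm

Second set merges to 9:30 am–10:15 am, 11:30 am–4:45 pm.
2:00 pm–3:30 pm overlaps B on 2:00 pm–3:30 pm.
4:30 pm–5:45 pm overlaps B on 4:30 pm–4:45 pm.
6:45 pm–7:15 pm falls entirely outside B.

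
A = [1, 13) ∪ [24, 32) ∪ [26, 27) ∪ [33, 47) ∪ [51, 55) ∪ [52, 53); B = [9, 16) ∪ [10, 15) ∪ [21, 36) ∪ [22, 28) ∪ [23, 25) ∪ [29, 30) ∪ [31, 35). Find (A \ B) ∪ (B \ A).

[1, 9) ∪ [13, 16) ∪ [21, 24) ∪ [32, 33) ∪ [36, 47) ∪ [51, 55)

A, merged: [1, 13), [24, 32), [33, 47), [51, 55).
B, merged: [9, 16), [21, 36).
Only in the first: [1, 9), [36, 47), [51, 55).
Only in the second: [13, 16), [21, 24), [32, 33).
Together these are the periods covered by exactly one.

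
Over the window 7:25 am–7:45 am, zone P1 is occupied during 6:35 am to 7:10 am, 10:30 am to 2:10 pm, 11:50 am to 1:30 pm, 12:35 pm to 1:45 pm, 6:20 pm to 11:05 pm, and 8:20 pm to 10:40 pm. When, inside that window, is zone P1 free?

7:25 am-7:45 am

Covered (merged): 6:35 am-7:10 am, 10:30 am-2:10 pm, 6:20 pm-11:05 pm.
Uncovered inside 7:25 am-7:45 am: 7:25 am-7:45 am.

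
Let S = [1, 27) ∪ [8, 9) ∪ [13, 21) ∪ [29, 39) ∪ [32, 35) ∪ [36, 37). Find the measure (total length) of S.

36

Merged: [1, 27), [29, 39).
Lengths: 26 + 10 = 36.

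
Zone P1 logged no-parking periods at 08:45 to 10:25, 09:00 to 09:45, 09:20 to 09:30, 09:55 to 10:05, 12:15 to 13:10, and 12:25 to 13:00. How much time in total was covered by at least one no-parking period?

2 h 35 min

Merged: 08:45-10:25, 12:15-13:10.
Lengths: 1 h 40 min + 55 min = 2 h 35 min.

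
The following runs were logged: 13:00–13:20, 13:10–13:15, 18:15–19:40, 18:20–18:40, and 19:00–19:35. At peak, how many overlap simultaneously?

Sweep endpoints in order; track running count of active intervals.
Peak of 2 reached at 13:10.

2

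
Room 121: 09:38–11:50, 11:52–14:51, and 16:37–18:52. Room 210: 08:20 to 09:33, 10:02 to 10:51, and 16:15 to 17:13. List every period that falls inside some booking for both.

10:02–10:51, 16:37–17:13

09:38–11:50 overlaps B on 10:02–10:51.
11:52–14:51 falls entirely outside B.
16:37–18:52 overlaps B on 16:37–17:13.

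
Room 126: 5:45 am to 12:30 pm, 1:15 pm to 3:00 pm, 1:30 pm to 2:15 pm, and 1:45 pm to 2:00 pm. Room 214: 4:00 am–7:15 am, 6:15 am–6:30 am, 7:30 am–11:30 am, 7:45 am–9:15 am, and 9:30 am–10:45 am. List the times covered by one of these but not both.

4:00 am-5:45 am, 7:15 am-7:30 am, 11:30 am-12:30 pm, 1:15 pm-3:00 pm

A, merged: 5:45 am-12:30 pm, 1:15 pm-3:00 pm.
B, merged: 4:00 am-7:15 am, 7:30 am-11:30 am.
A \ B = 7:15 am-7:30 am, 11:30 am-12:30 pm, 1:15 pm-3:00 pm.
B \ A = 4:00 am-5:45 am.
Union of the two gives the symmetric difference.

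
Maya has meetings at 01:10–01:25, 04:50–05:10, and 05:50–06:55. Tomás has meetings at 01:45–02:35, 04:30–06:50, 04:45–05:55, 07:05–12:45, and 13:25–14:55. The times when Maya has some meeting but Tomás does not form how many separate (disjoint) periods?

Merge the second list: 01:45-02:35, 04:30-06:50, 07:05-12:45, 13:25-14:55.
A \ B = 01:10-01:25, 06:50-06:55.
That is 2 disjoint pieces.

2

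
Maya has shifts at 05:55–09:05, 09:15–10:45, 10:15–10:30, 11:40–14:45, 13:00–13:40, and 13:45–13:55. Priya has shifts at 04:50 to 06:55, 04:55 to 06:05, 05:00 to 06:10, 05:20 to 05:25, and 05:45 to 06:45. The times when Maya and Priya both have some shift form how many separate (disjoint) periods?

1

A, merged: 05:55–09:05, 09:15–10:45, 11:40–14:45.
B, merged: 04:50–06:55.
A ∩ B = 05:55–06:55.
That is 1 disjoint piece.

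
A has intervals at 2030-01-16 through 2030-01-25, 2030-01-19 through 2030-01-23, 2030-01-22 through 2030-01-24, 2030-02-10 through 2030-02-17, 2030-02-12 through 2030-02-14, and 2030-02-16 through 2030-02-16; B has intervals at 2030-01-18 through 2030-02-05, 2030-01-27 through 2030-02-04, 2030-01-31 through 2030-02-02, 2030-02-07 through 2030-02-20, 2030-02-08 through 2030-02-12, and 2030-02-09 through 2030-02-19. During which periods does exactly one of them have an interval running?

A, merged: 2030-01-16 through 2030-01-25, 2030-02-10 through 2030-02-17.
B, merged: 2030-01-18 through 2030-02-05, 2030-02-07 through 2030-02-20.
A \ B = 2030-01-16 through 2030-01-17.
B \ A = 2030-01-26 through 2030-02-05, 2030-02-07 through 2030-02-09, 2030-02-18 through 2030-02-20.
Union of the two gives the symmetric difference.

2030-01-16 through 2030-01-17, 2030-01-26 through 2030-02-05, 2030-02-07 through 2030-02-09, 2030-02-18 through 2030-02-20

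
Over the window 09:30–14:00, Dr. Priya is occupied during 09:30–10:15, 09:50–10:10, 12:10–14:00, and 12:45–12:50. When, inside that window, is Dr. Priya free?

10:15–12:10

After merging, the occupied span is 09:30–10:15, 12:10–14:00.
Uncovered inside 09:30–14:00: 10:15–12:10.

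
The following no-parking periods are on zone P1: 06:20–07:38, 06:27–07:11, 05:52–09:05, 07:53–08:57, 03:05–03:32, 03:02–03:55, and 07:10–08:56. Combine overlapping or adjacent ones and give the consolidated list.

Sort by start: 03:02–03:55, 03:05–03:32, 05:52–09:05, 06:20–07:38, 06:27–07:11, 07:10–08:56, 07:53–08:57.
03:05–03:32 overlaps/touches 03:02–03:55 → extend to 03:02–03:55.
05:52–09:05 is disjoint → start new block.
06:20–07:38 overlaps/touches 05:52–09:05 → extend to 05:52–09:05.
06:27–07:11 overlaps/touches 05:52–09:05 → extend to 05:52–09:05.
07:10–08:56 overlaps/touches 05:52–09:05 → extend to 05:52–09:05.
07:53–08:57 overlaps/touches 05:52–09:05 → extend to 05:52–09:05.

03:02–03:55, 05:52–09:05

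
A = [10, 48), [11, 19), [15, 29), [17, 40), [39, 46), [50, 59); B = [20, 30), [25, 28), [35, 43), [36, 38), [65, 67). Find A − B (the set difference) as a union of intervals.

First set merges to [10, 48), [50, 59).
Second set merges to [20, 30), [35, 43), [65, 67).
[10, 48) minus B → [10, 20), [30, 35), [43, 48).
[50, 59): no B overlap → unchanged.

[10, 20) ∪ [30, 35) ∪ [43, 48) ∪ [50, 59)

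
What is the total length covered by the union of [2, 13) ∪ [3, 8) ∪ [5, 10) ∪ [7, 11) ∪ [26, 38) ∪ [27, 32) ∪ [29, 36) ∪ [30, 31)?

Merged: [2, 13), [26, 38).
Lengths: 11 + 12 = 23.

23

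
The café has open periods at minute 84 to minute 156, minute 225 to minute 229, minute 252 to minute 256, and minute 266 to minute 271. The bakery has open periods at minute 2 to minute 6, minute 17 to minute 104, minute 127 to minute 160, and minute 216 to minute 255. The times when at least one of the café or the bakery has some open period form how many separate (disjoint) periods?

A ∪ B = minute 2 to minute 6, minute 17 to minute 160, minute 216 to minute 256, minute 266 to minute 271.
That is 4 disjoint pieces.

4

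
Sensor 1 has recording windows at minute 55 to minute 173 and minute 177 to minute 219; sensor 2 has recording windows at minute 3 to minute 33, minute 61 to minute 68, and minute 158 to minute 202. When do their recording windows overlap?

minute 55 to minute 173 overlaps B on minute 61 to minute 68, minute 158 to minute 173.
minute 177 to minute 219 overlaps B on minute 177 to minute 202.

minute 61 to minute 68, minute 158 to minute 173, minute 177 to minute 202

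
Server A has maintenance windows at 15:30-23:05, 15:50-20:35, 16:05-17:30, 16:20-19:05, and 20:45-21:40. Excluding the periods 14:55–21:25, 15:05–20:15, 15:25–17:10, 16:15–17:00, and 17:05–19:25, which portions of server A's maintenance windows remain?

21:25–23:05

A, merged: 15:30–23:05.
B, merged: 14:55–21:25.
15:30–23:05 with B removed leaves 21:25–23:05.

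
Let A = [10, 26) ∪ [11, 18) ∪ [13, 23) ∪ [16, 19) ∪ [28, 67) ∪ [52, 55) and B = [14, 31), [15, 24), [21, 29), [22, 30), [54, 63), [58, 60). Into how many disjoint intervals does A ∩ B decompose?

A, merged: [10, 26), [28, 67).
B, merged: [14, 31), [54, 63).
A ∩ B = [14, 26), [28, 31), [54, 63).
That is 3 disjoint pieces.

3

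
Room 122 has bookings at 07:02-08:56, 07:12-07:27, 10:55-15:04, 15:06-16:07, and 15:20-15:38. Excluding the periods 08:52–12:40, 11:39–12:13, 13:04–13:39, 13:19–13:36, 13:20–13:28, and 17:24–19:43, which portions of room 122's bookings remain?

07:02–08:52, 12:40–13:04, 13:39–15:04, 15:06–16:07

A, merged: 07:02–08:56, 10:55–15:04, 15:06–16:07.
B, merged: 08:52–12:40, 13:04–13:39, 17:24–19:43.
07:02–08:56 minus B → 07:02–08:52.
10:55–15:04 minus B → 12:40–13:04, 13:39–15:04.
15:06–16:07: no B overlap → unchanged.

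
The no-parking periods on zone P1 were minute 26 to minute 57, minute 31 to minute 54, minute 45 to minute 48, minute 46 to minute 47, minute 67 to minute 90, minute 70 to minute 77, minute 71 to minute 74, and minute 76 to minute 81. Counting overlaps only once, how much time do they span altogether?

54 minutes

Merged: minute 26 to minute 57, minute 67 to minute 90.
Lengths: 31 minutes + 23 minutes = 54 minutes.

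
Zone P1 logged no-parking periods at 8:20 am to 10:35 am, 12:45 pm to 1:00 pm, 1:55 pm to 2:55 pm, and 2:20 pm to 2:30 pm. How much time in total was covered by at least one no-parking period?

3 h 30 min

Merged: 8:20 am-10:35 am, 12:45 pm-1:00 pm, 1:55 pm-2:55 pm.
Lengths: 2 h 15 min + 15 min + 1 h = 3 h 30 min.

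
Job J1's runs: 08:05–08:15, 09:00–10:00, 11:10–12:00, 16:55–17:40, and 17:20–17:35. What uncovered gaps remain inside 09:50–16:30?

10:00-11:10, 12:00-16:30

The merged coverage is 08:05-08:15, 09:00-10:00, 11:10-12:00, 16:55-17:40.
Gaps within 09:50-16:30: 10:00-11:10, 12:00-16:30.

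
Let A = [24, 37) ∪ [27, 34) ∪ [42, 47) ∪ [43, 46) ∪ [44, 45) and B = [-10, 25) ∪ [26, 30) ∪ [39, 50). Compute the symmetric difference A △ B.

Merge the first list: [24, 37), [42, 47).
A but not B: [25, 26), [30, 37).
B but not A: [-10, 24), [39, 42), [47, 50).
Combining gives A △ B.

[-10, 24) ∪ [25, 26) ∪ [30, 37) ∪ [39, 42) ∪ [47, 50)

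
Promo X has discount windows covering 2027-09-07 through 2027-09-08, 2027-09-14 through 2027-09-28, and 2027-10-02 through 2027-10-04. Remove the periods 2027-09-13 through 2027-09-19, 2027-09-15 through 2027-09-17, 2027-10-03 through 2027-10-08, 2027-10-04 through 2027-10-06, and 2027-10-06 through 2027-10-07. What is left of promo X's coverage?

2027-09-07 through 2027-09-08, 2027-09-20 through 2027-09-28, 2027-10-02 through 2027-10-02

Second set merges to 2027-09-13 through 2027-09-19, 2027-10-03 through 2027-10-08.
2027-09-07 through 2027-09-08: nothing removed.
2027-09-14 through 2027-09-28 \ B = 2027-09-20 through 2027-09-28.
2027-10-02 through 2027-10-04 \ B = 2027-10-02 through 2027-10-02.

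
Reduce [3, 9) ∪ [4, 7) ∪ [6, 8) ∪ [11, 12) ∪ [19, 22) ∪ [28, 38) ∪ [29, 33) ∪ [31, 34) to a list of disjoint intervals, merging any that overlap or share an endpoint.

[4, 7) overlaps/touches [3, 9) → extend to [3, 9).
[6, 8) overlaps/touches [3, 9) → extend to [3, 9).
[11, 12) is disjoint → start new block.
[19, 22) is disjoint → start new block.
[28, 38) is disjoint → start new block.
[29, 33) overlaps/touches [28, 38) → extend to [28, 38).
[31, 34) overlaps/touches [28, 38) → extend to [28, 38).

[3, 9) ∪ [11, 12) ∪ [19, 22) ∪ [28, 38)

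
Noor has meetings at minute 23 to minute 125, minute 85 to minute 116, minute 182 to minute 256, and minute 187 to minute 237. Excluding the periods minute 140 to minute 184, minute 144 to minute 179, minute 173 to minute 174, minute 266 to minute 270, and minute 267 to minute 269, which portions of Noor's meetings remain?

minute 23 to minute 125, minute 184 to minute 256

First set merges to minute 23 to minute 125, minute 182 to minute 256.
Second set merges to minute 140 to minute 184, minute 266 to minute 270.
minute 23 to minute 125: no B overlap → unchanged.
minute 182 to minute 256 minus B → minute 184 to minute 256.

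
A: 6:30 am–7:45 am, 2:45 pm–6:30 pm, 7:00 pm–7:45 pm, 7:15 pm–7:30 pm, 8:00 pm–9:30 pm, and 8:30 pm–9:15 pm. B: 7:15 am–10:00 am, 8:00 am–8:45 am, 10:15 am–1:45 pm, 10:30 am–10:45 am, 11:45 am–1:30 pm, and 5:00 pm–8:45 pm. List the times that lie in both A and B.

7:15 am–7:45 am, 5:00 pm–6:30 pm, 7:00 pm–7:45 pm, 8:00 pm–8:45 pm

Merge the first list: 6:30 am–7:45 am, 2:45 pm–6:30 pm, 7:00 pm–7:45 pm, 8:00 pm–9:30 pm.
Merge the second list: 7:15 am–10:00 am, 10:15 am–1:45 pm, 5:00 pm–8:45 pm.
6:30 am–7:45 am ∩ B → 7:15 am–7:45 am.
2:45 pm–6:30 pm ∩ B → 5:00 pm–6:30 pm.
7:00 pm–7:45 pm ∩ B → 7:00 pm–7:45 pm.
8:00 pm–9:30 pm ∩ B → 8:00 pm–8:45 pm.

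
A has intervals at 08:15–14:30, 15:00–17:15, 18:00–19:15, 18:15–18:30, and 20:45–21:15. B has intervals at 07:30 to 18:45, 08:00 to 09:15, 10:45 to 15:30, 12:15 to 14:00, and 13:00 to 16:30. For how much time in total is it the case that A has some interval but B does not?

First set merges to 08:15–14:30, 15:00–17:15, 18:00–19:15, 20:45–21:15.
Second set merges to 07:30–18:45.
A \ B = 18:45–19:15, 20:45–21:15.
Total: 30 min + 30 min = 1 h.

1 h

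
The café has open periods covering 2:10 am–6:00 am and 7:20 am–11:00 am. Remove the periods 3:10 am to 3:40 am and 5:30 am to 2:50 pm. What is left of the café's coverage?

2:10 am-3:10 am, 3:40 am-5:30 am

2:10 am-6:00 am \ B = 2:10 am-3:10 am, 3:40 am-5:30 am.
7:20 am-11:00 am: entirely removed.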